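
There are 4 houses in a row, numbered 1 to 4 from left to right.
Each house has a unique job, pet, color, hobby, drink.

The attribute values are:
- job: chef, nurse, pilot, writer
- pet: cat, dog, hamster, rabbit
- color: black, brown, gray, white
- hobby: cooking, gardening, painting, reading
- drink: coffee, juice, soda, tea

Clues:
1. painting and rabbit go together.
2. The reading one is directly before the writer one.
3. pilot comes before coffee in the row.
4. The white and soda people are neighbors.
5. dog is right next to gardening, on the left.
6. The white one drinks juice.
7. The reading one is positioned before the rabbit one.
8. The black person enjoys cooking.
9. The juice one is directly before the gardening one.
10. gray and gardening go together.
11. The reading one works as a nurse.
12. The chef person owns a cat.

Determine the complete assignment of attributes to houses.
Solution:

House | Job | Pet | Color | Hobby | Drink
-----------------------------------------
  1   | nurse | dog | white | reading | juice
  2   | writer | hamster | gray | gardening | soda
  3   | pilot | rabbit | brown | painting | tea
  4   | chef | cat | black | cooking | coffee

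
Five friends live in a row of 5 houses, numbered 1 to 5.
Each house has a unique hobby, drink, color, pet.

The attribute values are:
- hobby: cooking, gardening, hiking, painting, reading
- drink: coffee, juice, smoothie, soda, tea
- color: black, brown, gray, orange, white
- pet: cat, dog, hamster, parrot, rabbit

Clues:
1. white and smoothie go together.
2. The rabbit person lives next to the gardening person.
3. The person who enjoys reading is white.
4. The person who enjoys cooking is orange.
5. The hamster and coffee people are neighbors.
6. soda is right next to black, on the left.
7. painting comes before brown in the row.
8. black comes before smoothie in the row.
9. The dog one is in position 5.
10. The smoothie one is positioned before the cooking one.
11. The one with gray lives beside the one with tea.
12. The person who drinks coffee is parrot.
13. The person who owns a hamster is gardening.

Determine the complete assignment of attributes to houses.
Solution:

House | Hobby | Drink | Color | Pet
-----------------------------------
  1   | painting | soda | gray | rabbit
  2   | gardening | tea | black | hamster
  3   | hiking | coffee | brown | parrot
  4   | reading | smoothie | white | cat
  5   | cooking | juice | orange | dog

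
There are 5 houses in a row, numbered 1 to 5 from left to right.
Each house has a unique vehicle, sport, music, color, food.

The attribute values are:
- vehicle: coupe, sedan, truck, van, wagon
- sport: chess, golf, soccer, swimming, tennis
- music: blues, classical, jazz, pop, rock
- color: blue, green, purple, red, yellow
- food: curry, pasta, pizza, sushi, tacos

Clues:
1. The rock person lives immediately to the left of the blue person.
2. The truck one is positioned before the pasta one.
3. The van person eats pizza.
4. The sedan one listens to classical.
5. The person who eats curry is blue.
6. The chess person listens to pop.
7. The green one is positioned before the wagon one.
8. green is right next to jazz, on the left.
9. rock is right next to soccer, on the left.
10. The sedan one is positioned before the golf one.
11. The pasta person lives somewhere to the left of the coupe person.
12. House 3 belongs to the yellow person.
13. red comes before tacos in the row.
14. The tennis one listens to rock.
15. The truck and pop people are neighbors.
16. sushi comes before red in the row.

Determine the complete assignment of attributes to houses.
Solution:

House | Vehicle | Sport | Music | Color | Food
----------------------------------------------
  1   | van | tennis | rock | green | pizza
  2   | truck | soccer | jazz | blue | curry
  3   | wagon | chess | pop | yellow | sushi
  4   | sedan | swimming | classical | red | pasta
  5   | coupe | golf | blues | purple | tacos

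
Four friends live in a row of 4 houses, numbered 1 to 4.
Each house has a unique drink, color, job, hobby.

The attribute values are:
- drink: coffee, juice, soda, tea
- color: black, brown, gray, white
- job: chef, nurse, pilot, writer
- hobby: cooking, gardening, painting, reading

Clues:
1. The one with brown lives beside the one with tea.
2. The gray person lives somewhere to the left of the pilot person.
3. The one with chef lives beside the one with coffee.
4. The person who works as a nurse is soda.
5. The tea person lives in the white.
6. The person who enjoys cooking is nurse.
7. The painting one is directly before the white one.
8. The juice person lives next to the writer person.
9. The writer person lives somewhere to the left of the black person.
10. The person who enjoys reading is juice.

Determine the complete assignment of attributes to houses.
Solution:

House | Drink | Color | Job | Hobby
-----------------------------------
  1   | juice | gray | chef | reading
  2   | coffee | brown | writer | painting
  3   | tea | white | pilot | gardening
  4   | soda | black | nurse | cooking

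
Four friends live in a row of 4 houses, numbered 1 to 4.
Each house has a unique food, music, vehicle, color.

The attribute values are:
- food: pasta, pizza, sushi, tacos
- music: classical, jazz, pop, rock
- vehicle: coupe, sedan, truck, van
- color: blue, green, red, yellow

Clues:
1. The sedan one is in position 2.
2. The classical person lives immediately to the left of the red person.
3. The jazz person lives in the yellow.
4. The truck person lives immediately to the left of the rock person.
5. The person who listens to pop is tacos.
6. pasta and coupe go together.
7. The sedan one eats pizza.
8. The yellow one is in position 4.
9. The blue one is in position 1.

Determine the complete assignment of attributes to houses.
Solution:

House | Food | Music | Vehicle | Color
--------------------------------------
  1   | sushi | classical | truck | blue
  2   | pizza | rock | sedan | red
  3   | tacos | pop | van | green
  4   | pasta | jazz | coupe | yellow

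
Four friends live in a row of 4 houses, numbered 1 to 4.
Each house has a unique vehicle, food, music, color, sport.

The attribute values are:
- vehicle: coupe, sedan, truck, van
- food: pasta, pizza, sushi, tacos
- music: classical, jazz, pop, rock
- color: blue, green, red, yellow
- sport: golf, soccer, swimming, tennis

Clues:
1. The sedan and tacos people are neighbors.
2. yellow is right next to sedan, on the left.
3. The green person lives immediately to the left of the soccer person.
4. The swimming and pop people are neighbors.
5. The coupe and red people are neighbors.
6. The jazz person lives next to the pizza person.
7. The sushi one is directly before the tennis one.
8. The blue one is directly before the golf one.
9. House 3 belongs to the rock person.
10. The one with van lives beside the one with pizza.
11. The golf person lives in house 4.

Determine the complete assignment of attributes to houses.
Solution:

House | Vehicle | Food | Music | Color | Sport
----------------------------------------------
  1   | van | sushi | jazz | yellow | swimming
  2   | sedan | pizza | pop | green | tennis
  3   | coupe | tacos | rock | blue | soccer
  4   | truck | pasta | classical | red | golf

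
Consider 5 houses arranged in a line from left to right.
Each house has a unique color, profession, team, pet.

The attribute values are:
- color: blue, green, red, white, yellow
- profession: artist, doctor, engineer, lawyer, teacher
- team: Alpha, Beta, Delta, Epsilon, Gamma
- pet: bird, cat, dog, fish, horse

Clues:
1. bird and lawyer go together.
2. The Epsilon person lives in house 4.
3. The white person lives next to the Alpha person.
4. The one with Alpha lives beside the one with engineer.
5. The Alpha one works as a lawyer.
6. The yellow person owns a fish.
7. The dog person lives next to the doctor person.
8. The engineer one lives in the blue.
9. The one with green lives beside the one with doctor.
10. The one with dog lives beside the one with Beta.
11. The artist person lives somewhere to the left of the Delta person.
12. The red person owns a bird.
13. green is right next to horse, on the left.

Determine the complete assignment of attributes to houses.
Solution:

House | Color | Profession | Team | Pet
---------------------------------------
  1   | green | artist | Gamma | dog
  2   | white | doctor | Beta | horse
  3   | red | lawyer | Alpha | bird
  4   | blue | engineer | Epsilon | cat
  5   | yellow | teacher | Delta | fish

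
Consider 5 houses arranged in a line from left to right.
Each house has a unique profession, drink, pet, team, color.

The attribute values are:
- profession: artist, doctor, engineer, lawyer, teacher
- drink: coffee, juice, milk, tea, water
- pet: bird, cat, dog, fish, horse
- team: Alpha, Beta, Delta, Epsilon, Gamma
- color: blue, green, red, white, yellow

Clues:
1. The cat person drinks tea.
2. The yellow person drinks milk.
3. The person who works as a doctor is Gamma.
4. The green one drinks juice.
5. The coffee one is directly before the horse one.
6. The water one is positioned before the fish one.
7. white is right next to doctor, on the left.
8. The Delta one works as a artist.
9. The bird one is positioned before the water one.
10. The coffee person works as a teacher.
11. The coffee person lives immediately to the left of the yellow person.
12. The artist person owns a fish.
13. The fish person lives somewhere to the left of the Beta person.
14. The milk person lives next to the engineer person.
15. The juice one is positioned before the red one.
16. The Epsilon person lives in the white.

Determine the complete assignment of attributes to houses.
Solution:

House | Profession | Drink | Pet | Team | Color
-----------------------------------------------
  1   | teacher | coffee | bird | Epsilon | white
  2   | doctor | milk | horse | Gamma | yellow
  3   | engineer | water | dog | Alpha | blue
  4   | artist | juice | fish | Delta | green
  5   | lawyer | tea | cat | Beta | red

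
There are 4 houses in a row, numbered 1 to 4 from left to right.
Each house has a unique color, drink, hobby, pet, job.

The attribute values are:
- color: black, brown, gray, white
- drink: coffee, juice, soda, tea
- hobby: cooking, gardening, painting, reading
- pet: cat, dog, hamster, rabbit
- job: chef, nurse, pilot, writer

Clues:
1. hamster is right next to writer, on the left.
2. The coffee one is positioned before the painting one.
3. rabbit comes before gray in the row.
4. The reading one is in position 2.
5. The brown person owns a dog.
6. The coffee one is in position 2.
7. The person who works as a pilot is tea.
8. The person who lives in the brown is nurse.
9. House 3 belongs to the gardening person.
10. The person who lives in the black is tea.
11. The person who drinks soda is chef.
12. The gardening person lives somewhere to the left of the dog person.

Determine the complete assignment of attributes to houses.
Solution:

House | Color | Drink | Hobby | Pet | Job
-----------------------------------------
  1   | black | tea | cooking | hamster | pilot
  2   | white | coffee | reading | rabbit | writer
  3   | gray | soda | gardening | cat | chef
  4   | brown | juice | painting | dog | nurse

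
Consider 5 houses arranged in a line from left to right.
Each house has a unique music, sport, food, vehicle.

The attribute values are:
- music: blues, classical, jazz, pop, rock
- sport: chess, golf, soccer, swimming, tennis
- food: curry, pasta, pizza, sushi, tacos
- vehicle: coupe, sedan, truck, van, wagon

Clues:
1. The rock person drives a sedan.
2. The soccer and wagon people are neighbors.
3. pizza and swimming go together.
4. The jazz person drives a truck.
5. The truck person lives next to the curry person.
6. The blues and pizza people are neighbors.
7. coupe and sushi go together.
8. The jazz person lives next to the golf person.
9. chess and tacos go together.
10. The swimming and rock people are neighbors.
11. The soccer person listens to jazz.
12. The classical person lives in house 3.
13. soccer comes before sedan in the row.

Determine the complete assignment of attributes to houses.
Solution:

House | Music | Sport | Food | Vehicle
--------------------------------------
  1   | jazz | soccer | pasta | truck
  2   | blues | golf | curry | wagon
  3   | classical | swimming | pizza | van
  4   | rock | chess | tacos | sedan
  5   | pop | tennis | sushi | coupe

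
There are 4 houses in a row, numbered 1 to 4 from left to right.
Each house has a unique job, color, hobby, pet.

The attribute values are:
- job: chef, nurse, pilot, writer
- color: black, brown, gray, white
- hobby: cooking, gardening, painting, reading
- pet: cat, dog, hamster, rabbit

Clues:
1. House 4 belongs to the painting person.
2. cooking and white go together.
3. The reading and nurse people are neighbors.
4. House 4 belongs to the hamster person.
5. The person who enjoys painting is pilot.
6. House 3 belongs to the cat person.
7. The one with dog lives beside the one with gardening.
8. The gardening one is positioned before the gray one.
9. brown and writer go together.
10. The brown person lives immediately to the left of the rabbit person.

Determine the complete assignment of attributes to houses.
Solution:

House | Job | Color | Hobby | Pet
---------------------------------
  1   | writer | brown | reading | dog
  2   | nurse | black | gardening | rabbit
  3   | chef | white | cooking | cat
  4   | pilot | gray | painting | hamster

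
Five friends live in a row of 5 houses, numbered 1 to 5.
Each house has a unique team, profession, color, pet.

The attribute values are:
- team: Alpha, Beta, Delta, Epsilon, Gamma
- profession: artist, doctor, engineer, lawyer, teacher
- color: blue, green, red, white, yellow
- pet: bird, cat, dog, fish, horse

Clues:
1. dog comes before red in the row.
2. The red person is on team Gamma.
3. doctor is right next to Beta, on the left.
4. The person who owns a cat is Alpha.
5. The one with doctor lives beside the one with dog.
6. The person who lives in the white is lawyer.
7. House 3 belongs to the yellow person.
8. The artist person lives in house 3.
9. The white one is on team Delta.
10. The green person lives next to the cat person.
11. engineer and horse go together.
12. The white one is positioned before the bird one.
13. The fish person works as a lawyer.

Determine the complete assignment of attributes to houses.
Solution:

House | Team | Profession | Color | Pet
---------------------------------------
  1   | Epsilon | engineer | green | horse
  2   | Alpha | doctor | blue | cat
  3   | Beta | artist | yellow | dog
  4   | Delta | lawyer | white | fish
  5   | Gamma | teacher | red | bird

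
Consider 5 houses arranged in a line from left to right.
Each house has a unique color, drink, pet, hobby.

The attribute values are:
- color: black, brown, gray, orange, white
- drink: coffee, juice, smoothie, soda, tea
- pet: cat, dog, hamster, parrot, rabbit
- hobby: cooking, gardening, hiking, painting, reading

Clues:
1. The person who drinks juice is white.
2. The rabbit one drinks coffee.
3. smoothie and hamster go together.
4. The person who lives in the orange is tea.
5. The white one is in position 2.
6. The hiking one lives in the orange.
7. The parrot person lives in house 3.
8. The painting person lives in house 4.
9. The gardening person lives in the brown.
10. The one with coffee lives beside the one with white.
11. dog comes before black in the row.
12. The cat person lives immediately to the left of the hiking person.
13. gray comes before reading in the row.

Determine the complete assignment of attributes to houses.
Solution:

House | Color | Drink | Pet | Hobby
-----------------------------------
  1   | brown | coffee | rabbit | gardening
  2   | white | juice | cat | cooking
  3   | orange | tea | parrot | hiking
  4   | gray | soda | dog | painting
  5   | black | smoothie | hamster | reading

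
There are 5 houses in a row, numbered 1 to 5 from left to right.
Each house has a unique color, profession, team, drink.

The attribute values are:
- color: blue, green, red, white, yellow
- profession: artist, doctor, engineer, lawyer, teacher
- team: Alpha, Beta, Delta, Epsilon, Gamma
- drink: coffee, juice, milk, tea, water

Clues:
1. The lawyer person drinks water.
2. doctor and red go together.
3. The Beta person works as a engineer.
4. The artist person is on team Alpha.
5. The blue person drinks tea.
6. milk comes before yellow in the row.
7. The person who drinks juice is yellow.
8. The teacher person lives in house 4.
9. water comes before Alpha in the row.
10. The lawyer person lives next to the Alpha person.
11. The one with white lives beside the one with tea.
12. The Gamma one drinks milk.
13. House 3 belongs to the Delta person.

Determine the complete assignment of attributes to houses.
Solution:

House | Color | Profession | Team | Drink
-----------------------------------------
  1   | white | lawyer | Epsilon | water
  2   | blue | artist | Alpha | tea
  3   | red | doctor | Delta | coffee
  4   | green | teacher | Gamma | milk
  5   | yellow | engineer | Beta | juice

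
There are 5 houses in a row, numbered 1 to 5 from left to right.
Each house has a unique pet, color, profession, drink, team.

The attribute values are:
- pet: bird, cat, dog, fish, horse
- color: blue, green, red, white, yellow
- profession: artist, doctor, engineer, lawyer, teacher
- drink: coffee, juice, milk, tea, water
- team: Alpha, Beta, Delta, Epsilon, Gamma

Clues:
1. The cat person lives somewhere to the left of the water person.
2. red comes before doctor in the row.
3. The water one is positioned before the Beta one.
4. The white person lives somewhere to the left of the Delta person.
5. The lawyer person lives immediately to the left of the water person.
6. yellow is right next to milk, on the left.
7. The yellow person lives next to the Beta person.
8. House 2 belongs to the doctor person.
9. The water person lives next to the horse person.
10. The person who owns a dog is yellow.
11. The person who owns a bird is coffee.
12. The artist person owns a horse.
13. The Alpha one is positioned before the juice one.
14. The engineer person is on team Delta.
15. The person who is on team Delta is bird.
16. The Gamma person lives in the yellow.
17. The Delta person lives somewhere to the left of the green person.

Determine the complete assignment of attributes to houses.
Solution:

House | Pet | Color | Profession | Drink | Team
-----------------------------------------------
  1   | cat | red | lawyer | tea | Alpha
  2   | dog | yellow | doctor | water | Gamma
  3   | horse | white | artist | milk | Beta
  4   | bird | blue | engineer | coffee | Delta
  5   | fish | green | teacher | juice | Epsilon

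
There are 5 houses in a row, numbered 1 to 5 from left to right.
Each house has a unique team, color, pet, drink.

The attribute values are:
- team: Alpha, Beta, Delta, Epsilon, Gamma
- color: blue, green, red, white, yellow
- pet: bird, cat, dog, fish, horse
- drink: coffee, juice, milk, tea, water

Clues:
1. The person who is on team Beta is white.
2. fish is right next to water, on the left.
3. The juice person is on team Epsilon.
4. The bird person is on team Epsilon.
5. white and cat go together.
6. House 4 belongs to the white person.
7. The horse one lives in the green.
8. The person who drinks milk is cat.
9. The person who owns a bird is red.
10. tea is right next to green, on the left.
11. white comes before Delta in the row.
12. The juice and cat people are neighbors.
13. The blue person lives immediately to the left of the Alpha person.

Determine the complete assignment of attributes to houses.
Solution:

House | Team | Color | Pet | Drink
----------------------------------
  1   | Gamma | blue | fish | tea
  2   | Alpha | green | horse | water
  3   | Epsilon | red | bird | juice
  4   | Beta | white | cat | milk
  5   | Delta | yellow | dog | coffee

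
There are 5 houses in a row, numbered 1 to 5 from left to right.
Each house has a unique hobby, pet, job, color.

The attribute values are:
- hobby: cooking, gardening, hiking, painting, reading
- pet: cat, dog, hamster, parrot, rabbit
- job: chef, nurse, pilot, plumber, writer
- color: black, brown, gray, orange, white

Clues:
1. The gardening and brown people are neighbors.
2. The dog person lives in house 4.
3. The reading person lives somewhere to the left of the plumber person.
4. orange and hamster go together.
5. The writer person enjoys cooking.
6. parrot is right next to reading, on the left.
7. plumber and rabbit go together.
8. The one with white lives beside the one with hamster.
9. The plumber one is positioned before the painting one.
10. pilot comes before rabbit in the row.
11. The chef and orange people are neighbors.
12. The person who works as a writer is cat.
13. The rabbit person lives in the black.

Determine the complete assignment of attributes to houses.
Solution:

House | Hobby | Pet | Job | Color
---------------------------------
  1   | hiking | parrot | chef | white
  2   | reading | hamster | pilot | orange
  3   | gardening | rabbit | plumber | black
  4   | painting | dog | nurse | brown
  5   | cooking | cat | writer | gray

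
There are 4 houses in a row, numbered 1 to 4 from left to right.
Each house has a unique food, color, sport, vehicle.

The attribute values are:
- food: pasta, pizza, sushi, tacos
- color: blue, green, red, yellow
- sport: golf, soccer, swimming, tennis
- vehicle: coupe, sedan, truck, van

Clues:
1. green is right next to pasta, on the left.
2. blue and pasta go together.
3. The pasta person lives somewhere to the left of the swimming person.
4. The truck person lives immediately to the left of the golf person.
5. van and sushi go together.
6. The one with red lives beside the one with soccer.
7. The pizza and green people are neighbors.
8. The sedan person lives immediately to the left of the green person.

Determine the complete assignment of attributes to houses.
Solution:

House | Food | Color | Sport | Vehicle
--------------------------------------
  1   | pizza | red | tennis | sedan
  2   | tacos | green | soccer | truck
  3   | pasta | blue | golf | coupe
  4   | sushi | yellow | swimming | van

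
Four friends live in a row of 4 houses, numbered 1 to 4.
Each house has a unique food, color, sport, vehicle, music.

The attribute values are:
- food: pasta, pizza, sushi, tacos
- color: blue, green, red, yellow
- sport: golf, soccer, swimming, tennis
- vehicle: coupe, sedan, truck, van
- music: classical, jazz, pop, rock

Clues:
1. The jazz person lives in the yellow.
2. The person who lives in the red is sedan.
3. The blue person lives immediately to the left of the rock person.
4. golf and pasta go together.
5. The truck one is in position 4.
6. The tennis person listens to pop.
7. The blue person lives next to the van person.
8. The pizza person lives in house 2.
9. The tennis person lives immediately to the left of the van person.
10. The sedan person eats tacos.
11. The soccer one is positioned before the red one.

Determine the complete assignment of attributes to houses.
Solution:

House | Food | Color | Sport | Vehicle | Music
----------------------------------------------
  1   | sushi | blue | tennis | coupe | pop
  2   | pizza | green | soccer | van | rock
  3   | tacos | red | swimming | sedan | classical
  4   | pasta | yellow | golf | truck | jazz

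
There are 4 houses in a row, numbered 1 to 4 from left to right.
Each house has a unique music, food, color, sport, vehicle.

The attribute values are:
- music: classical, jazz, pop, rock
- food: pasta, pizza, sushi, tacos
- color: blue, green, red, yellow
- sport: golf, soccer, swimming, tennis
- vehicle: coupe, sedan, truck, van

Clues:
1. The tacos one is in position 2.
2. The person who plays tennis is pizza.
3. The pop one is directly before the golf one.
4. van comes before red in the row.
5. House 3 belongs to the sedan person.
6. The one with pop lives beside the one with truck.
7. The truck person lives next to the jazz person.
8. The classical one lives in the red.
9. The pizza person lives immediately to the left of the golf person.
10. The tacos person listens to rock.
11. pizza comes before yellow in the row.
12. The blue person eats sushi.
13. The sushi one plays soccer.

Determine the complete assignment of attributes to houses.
Solution:

House | Music | Food | Color | Sport | Vehicle
----------------------------------------------
  1   | pop | pizza | green | tennis | van
  2   | rock | tacos | yellow | golf | truck
  3   | jazz | sushi | blue | soccer | sedan
  4   | classical | pasta | red | swimming | coupe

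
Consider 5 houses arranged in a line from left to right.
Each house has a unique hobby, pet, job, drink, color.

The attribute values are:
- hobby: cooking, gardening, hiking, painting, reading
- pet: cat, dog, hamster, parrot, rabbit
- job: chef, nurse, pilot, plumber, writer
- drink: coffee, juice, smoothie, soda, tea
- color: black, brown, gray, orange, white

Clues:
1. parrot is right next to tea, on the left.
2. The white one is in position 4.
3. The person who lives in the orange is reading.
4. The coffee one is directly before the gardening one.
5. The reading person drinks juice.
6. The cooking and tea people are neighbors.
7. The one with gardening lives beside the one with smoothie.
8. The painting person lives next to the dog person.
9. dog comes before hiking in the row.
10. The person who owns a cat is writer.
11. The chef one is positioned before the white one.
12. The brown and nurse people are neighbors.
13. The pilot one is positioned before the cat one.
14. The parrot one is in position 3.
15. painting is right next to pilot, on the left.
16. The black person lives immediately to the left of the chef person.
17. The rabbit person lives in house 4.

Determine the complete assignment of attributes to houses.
Solution:

House | Hobby | Pet | Job | Drink | Color
-----------------------------------------
  1   | painting | hamster | plumber | coffee | gray
  2   | gardening | dog | pilot | soda | black
  3   | cooking | parrot | chef | smoothie | brown
  4   | hiking | rabbit | nurse | tea | white
  5   | reading | cat | writer | juice | orange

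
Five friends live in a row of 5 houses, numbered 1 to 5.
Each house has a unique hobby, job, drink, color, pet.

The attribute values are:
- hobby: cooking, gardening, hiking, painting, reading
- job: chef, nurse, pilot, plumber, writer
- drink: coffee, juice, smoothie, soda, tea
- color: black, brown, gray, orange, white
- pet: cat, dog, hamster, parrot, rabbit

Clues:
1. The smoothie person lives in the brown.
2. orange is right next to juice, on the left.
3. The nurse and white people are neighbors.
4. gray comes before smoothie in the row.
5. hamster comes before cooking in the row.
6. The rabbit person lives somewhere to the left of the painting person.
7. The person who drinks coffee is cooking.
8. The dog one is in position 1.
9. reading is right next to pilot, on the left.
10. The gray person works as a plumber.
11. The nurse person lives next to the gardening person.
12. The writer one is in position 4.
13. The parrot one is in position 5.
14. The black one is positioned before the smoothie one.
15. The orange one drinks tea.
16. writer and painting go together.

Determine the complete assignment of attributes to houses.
Solution:

House | Hobby | Job | Drink | Color | Pet
-----------------------------------------
  1   | reading | nurse | tea | orange | dog
  2   | gardening | pilot | juice | white | hamster
  3   | cooking | plumber | coffee | gray | rabbit
  4   | painting | writer | soda | black | cat
  5   | hiking | chef | smoothie | brown | parrot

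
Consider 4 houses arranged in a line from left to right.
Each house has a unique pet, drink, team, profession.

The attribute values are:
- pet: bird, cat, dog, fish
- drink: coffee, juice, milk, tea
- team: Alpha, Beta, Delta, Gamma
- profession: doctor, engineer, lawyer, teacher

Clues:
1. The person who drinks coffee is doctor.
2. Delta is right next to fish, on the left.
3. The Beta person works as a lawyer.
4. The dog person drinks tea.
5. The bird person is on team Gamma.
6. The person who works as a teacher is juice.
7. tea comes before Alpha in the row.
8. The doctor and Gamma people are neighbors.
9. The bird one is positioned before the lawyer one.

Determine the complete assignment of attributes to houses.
Solution:

House | Pet | Drink | Team | Profession
---------------------------------------
  1   | dog | tea | Delta | engineer
  2   | fish | coffee | Alpha | doctor
  3   | bird | juice | Gamma | teacher
  4   | cat | milk | Beta | lawyer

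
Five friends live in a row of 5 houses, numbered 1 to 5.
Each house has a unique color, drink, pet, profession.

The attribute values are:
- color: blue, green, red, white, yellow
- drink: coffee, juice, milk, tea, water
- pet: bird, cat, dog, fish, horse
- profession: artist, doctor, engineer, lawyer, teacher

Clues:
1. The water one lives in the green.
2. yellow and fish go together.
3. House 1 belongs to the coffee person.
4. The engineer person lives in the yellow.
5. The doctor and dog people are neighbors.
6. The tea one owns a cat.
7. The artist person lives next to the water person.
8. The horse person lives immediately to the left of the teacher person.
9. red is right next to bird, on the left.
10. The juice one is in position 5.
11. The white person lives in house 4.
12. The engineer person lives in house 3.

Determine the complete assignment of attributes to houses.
Solution:

House | Color | Drink | Pet | Profession
----------------------------------------
  1   | red | coffee | horse | artist
  2   | green | water | bird | teacher
  3   | yellow | milk | fish | engineer
  4   | white | tea | cat | doctor
  5   | blue | juice | dog | lawyer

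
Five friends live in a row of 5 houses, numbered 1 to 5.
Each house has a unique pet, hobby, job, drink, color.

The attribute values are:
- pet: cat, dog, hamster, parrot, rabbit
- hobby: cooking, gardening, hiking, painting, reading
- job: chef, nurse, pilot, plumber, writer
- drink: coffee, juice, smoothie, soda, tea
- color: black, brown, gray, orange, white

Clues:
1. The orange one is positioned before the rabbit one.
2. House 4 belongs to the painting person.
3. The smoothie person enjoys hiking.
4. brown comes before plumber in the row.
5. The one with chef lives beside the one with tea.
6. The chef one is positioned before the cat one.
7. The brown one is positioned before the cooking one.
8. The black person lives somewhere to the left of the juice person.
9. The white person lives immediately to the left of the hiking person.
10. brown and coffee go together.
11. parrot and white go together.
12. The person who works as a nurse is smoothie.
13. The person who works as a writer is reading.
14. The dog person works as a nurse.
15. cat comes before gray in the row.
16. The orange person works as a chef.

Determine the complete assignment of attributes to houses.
Solution:

House | Pet | Hobby | Job | Drink | Color
-----------------------------------------
  1   | hamster | gardening | chef | soda | orange
  2   | parrot | reading | writer | tea | white
  3   | dog | hiking | nurse | smoothie | black
  4   | cat | painting | pilot | coffee | brown
  5   | rabbit | cooking | plumber | juice | gray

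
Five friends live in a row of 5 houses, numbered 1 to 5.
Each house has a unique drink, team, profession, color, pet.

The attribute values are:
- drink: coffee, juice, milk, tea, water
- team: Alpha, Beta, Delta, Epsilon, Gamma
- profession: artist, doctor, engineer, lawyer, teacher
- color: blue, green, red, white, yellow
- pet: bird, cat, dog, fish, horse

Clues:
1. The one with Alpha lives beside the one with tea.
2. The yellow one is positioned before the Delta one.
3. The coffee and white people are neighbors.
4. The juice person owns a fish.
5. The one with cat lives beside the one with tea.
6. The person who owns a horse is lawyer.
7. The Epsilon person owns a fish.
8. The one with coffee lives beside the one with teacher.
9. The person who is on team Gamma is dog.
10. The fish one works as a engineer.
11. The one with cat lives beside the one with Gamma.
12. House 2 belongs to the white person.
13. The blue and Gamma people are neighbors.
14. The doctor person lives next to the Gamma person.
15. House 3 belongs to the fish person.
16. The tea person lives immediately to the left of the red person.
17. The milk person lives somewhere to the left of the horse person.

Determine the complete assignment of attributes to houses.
Solution:

House | Drink | Team | Profession | Color | Pet
-----------------------------------------------
  1   | coffee | Alpha | doctor | blue | cat
  2   | tea | Gamma | teacher | white | dog
  3   | juice | Epsilon | engineer | red | fish
  4   | milk | Beta | artist | yellow | bird
  5   | water | Delta | lawyer | green | horse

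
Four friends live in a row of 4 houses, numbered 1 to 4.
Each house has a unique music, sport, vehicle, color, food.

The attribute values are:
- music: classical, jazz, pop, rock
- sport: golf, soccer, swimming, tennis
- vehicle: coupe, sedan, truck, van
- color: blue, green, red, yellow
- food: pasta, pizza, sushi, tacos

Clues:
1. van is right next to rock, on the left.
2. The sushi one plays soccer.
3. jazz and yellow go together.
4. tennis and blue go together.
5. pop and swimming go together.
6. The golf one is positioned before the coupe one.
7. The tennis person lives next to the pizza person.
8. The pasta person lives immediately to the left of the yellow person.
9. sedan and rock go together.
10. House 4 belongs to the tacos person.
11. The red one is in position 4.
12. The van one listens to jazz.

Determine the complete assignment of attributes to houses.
Solution:

House | Music | Sport | Vehicle | Color | Food
----------------------------------------------
  1   | classical | tennis | truck | blue | pasta
  2   | jazz | golf | van | yellow | pizza
  3   | rock | soccer | sedan | green | sushi
  4   | pop | swimming | coupe | red | tacos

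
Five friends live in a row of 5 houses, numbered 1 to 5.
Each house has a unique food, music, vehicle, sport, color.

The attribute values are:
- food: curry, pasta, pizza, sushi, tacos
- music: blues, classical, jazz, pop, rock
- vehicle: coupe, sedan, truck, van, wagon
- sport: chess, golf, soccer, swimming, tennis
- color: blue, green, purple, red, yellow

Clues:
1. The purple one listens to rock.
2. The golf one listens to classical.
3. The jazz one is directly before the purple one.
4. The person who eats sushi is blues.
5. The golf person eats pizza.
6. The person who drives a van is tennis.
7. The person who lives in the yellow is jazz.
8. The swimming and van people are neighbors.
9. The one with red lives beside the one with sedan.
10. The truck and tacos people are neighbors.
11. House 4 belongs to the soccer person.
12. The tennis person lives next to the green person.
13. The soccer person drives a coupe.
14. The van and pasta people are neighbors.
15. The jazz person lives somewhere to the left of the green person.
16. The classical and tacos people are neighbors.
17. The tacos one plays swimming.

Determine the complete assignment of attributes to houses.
Solution:

House | Food | Music | Vehicle | Sport | Color
----------------------------------------------
  1   | pizza | classical | truck | golf | red
  2   | tacos | jazz | sedan | swimming | yellow
  3   | curry | rock | van | tennis | purple
  4   | pasta | pop | coupe | soccer | green
  5   | sushi | blues | wagon | chess | blue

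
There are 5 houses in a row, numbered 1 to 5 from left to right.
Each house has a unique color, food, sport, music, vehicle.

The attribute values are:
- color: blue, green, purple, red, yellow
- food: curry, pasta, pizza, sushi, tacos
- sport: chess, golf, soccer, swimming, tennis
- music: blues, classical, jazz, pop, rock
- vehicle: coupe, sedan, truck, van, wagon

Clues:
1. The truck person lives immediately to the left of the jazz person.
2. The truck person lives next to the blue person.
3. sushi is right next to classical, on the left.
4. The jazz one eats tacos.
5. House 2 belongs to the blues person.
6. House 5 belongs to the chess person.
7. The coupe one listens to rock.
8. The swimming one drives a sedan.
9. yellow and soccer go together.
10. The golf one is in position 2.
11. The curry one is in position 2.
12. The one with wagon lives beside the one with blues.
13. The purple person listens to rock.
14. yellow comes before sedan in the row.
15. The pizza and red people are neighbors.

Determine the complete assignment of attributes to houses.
Solution:

House | Color | Food | Sport | Music | Vehicle
----------------------------------------------
  1   | yellow | pizza | soccer | pop | wagon
  2   | red | curry | golf | blues | truck
  3   | blue | tacos | swimming | jazz | sedan
  4   | purple | sushi | tennis | rock | coupe
  5   | green | pasta | chess | classical | van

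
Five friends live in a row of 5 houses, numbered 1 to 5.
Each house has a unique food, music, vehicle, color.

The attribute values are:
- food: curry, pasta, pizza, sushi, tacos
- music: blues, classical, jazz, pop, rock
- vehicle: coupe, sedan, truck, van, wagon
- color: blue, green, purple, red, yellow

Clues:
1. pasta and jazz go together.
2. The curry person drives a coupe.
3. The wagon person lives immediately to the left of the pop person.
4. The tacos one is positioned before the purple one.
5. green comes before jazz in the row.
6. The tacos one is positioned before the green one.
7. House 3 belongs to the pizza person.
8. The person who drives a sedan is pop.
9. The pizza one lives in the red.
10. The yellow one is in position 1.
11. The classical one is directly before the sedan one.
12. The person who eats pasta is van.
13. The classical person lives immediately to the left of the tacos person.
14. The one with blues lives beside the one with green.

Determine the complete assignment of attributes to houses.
Solution:

House | Food | Music | Vehicle | Color
--------------------------------------
  1   | sushi | classical | wagon | yellow
  2   | tacos | pop | sedan | blue
  3   | pizza | blues | truck | red
  4   | curry | rock | coupe | green
  5   | pasta | jazz | van | purple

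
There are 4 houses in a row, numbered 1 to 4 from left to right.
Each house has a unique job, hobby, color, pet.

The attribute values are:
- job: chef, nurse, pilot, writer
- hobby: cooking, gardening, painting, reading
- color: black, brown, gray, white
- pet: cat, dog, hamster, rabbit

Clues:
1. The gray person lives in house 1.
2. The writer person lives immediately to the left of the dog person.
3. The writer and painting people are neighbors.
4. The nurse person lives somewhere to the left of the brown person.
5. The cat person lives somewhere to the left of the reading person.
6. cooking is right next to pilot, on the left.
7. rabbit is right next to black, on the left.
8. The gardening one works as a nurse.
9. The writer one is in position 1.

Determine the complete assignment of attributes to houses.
Solution:

House | Job | Hobby | Color | Pet
---------------------------------
  1   | writer | cooking | gray | rabbit
  2   | pilot | painting | black | dog
  3   | nurse | gardening | white | cat
  4   | chef | reading | brown | hamster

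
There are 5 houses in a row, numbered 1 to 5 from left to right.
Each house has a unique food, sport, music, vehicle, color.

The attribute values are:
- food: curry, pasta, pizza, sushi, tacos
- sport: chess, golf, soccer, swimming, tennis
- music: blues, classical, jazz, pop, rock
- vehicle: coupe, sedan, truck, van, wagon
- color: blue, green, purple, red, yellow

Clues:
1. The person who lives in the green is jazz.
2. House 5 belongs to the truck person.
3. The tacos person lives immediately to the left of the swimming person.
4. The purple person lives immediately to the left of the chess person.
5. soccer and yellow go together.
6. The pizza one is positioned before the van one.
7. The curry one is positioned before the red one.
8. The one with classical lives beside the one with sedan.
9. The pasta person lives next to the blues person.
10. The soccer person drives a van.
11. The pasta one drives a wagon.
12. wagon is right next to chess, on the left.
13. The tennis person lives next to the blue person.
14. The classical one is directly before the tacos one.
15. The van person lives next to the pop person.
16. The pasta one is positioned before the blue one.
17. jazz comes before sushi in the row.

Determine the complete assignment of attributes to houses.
Solution:

House | Food | Sport | Music | Vehicle | Color
----------------------------------------------
  1   | pasta | tennis | classical | wagon | purple
  2   | tacos | chess | blues | sedan | blue
  3   | pizza | swimming | jazz | coupe | green
  4   | curry | soccer | rock | van | yellow
  5   | sushi | golf | pop | truck | red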